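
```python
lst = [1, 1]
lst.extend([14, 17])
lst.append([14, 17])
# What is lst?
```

After line 1: lst = [1, 1]
After line 2 (extend unpacks [14, 17]): lst = [1, 1, 14, 17]
After line 3 (append adds [14, 17] as single element): lst = [1, 1, 14, 17, [14, 17]]

[1, 1, 14, 17, [14, 17]]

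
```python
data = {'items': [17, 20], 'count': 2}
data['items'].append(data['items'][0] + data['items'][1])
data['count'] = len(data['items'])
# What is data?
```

After line 1: data = {'items': [17, 20], 'count': 2}
After line 2 (append 17 + 20 = 37): data = {'items': [17, 20, 37], 'count': 2}
After line 3 (count = len(items) = 3): data = {'items': [17, 20, 37], 'count': 3}

{'items': [17, 20, 37], 'count': 3}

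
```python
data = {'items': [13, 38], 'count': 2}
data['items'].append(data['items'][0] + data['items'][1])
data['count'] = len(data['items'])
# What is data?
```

After line 1: data = {'items': [13, 38], 'count': 2}
After line 2 (append 13 + 38 = 51): data = {'items': [13, 38, 51], 'count': 2}
After line 3 (count = len(items) = 3): data = {'items': [13, 38, 51], 'count': 3}

{'items': [13, 38, 51], 'count': 3}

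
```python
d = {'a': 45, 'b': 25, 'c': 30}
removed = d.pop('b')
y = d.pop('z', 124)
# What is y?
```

After line 1: d = {'a': 45, 'b': 25, 'c': 30}
After line 2 (pop 'b' returns 25): d = {'a': 45, 'c': 30}, removed = 25
After line 3 (pop 'z' missing, returns default 124): d = {'a': 45, 'c': 30}, y = 124

124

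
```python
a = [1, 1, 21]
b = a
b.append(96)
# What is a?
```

After line 1: a = [1, 1, 21]
After line 2 (b = a is an alias, same object): a = [1, 1, 21], b = [1, 1, 21]
After line 3 (b.append mutates the shared list): a = [1, 1, 21, 96], b = [1, 1, 21, 96]

[1, 1, 21, 96]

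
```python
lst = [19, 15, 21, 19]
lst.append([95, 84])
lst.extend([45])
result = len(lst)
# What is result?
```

After line 1: lst = [19, 15, 21, 19]
After line 2 (append adds [95, 84] as single element): lst = [19, 15, 21, 19, [95, 84]]
After line 3 (extend unpacks [45], adds 45): lst = [19, 15, 21, 19, [95, 84], 45]
After line 4: result = len(lst) = 6

6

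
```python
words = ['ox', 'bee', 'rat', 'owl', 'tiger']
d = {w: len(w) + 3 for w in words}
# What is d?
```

{'ox': 5, 'bee': 6, 'rat': 6, 'owl': 6, 'tiger': 8}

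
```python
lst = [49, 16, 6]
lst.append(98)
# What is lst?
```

[49, 16, 6, 98]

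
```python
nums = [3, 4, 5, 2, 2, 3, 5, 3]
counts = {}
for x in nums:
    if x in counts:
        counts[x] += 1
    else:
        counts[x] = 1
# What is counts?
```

Initial: counts = {}, nums = [3, 4, 5, 2, 2, 3, 5, 3]
See 3: counts = {3: 1}
See 4: counts = {3: 1, 4: 1}
See 5: counts = {3: 1, 4: 1, 5: 1}
See 2: counts = {3: 1, 4: 1, 5: 1, 2: 1}
See 2: counts = {3: 1, 4: 1, 5: 1, 2: 2}
See 3: counts = {3: 2, 4: 1, 5: 1, 2: 2}
See 5: counts = {3: 2, 4: 1, 5: 2, 2: 2}
See 3: counts = {3: 3, 4: 1, 5: 2, 2: 2}

{3: 3, 4: 1, 5: 2, 2: 2}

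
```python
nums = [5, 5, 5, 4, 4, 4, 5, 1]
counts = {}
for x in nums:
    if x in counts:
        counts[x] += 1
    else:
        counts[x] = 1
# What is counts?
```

Initial: counts = {}, nums = [5, 5, 5, 4, 4, 4, 5, 1]
See 5: counts = {5: 1}
See 5: counts = {5: 2}
See 5: counts = {5: 3}
See 4: counts = {5: 3, 4: 1}
See 4: counts = {5: 3, 4: 2}
See 4: counts = {5: 3, 4: 3}
See 5: counts = {5: 4, 4: 3}
See 1: counts = {5: 4, 4: 3, 1: 1}

{5: 4, 4: 3, 1: 1}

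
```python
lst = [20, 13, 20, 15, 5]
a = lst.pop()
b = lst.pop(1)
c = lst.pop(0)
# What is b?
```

After line 1: lst = [20, 13, 20, 15, 5]
After line 2 (pop() -> a = 5): lst = [20, 13, 20, 15]
After line 3 (pop(1) -> b = 13): lst = [20, 20, 15]
After line 4 (pop(0) -> c = 20): lst = [20, 15]

13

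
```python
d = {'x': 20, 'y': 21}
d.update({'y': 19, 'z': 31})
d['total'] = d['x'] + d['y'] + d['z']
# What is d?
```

After line 1: d = {'x': 20, 'y': 21}
After line 2 (y overwritten, z added): d = {'x': 20, 'y': 19, 'z': 31}
After line 3 (total = 20 + 19 + 31 = 70): d = {'x': 20, 'y': 19, 'z': 31, 'total': 70}

{'x': 20, 'y': 19, 'z': 31, 'total': 70}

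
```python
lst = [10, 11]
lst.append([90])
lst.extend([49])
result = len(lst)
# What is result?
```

After line 1: lst = [10, 11]
After line 2 (append adds [90] as single element): lst = [10, 11, [90]]
After line 3 (extend unpacks [49], adds 49): lst = [10, 11, [90], 49]
After line 4: result = len(lst) = 4

4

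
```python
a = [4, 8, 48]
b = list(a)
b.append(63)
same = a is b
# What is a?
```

After line 1: a = [4, 8, 48]
After line 2 (b = list(a) is a shallow copy, new object): a = [4, 8, 48], b = [4, 8, 48]
After line 3 (append only mutates b): a = [4, 8, 48], b = [4, 8, 48, 63]
After line 4 (same = a is b; different objects -> False): same = False

[4, 8, 48]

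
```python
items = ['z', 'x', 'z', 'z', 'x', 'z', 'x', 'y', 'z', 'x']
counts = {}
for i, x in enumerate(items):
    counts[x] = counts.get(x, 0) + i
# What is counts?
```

Initial: counts = {}, items = ['z', 'x', 'z', 'z', 'x', 'z', 'x', 'y', 'z', 'x']
i=0, x='z': counts = {'z': 0}
i=1, x='x': counts = {'z': 0, 'x': 1}
i=2, x='z': counts = {'z': 2, 'x': 1}
i=3, x='z': counts = {'z': 5, 'x': 1}
i=4, x='x': counts = {'z': 5, 'x': 5}
i=5, x='z': counts = {'z': 10, 'x': 5}
i=6, x='x': counts = {'z': 10, 'x': 11}
i=7, x='y': counts = {'z': 10, 'x': 11, 'y': 7}
i=8, x='z': counts = {'z': 18, 'x': 11, 'y': 7}
i=9, x='x': counts = {'z': 18, 'x': 20, 'y': 7}

{'z': 18, 'x': 20, 'y': 7}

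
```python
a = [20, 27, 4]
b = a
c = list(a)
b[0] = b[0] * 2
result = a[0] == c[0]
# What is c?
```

After line 1: a = [20, 27, 4]
After line 2 (b = a, alias): a = [20, 27, 4], b = [20, 27, 4]
After line 3 (c = list(a) is a copy, new object): c = [20, 27, 4]
After line 4 (b[0] = 20 * 2 = 40; mutates shared a/b): a = b = [40, 27, 4], c = [20, 27, 4]
After line 5 (a[0] = 40, c[0] = 20; result = False)

[20, 27, 4]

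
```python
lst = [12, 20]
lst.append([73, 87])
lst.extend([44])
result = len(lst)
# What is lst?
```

After line 1: lst = [12, 20]
After line 2 (append adds [73, 87] as single element): lst = [12, 20, [73, 87]]
After line 3 (extend unpacks [44], adds 44): lst = [12, 20, [73, 87], 44]
After line 4: result = len(lst) = 4

[12, 20, [73, 87], 44]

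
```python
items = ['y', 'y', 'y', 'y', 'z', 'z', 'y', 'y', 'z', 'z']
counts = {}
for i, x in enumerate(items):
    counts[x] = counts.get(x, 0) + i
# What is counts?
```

Initial: counts = {}, items = ['y', 'y', 'y', 'y', 'z', 'z', 'y', 'y', 'z', 'z']
i=0, x='y': counts = {'y': 0}
i=1, x='y': counts = {'y': 1}
i=2, x='y': counts = {'y': 3}
i=3, x='y': counts = {'y': 6}
i=4, x='z': counts = {'y': 6, 'z': 4}
i=5, x='z': counts = {'y': 6, 'z': 9}
i=6, x='y': counts = {'y': 12, 'z': 9}
i=7, x='y': counts = {'y': 19, 'z': 9}
i=8, x='z': counts = {'y': 19, 'z': 17}
i=9, x='z': counts = {'y': 19, 'z': 26}

{'y': 19, 'z': 26}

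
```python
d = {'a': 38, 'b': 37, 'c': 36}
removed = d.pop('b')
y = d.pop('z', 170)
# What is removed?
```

After line 1: d = {'a': 38, 'b': 37, 'c': 36}
After line 2 (pop 'b' returns 37): d = {'a': 38, 'c': 36}, removed = 37
After line 3 (pop 'z' missing, returns default 170): d = {'a': 38, 'c': 36}, y = 170

37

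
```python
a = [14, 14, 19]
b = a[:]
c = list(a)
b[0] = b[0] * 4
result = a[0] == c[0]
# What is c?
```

After line 1: a = [14, 14, 19]
After line 2 (b = a[:], copy): a = [14, 14, 19], b = [14, 14, 19]
After line 3 (c = list(a) is a copy, new object): c = [14, 14, 19]
After line 4 (b[0] = 14 * 4 = 56; only b mutates (copy)): a = [14, 14, 19], b = [56, 14, 19], c = [14, 14, 19]
After line 5 (a[0] = 14, c[0] = 14; result = True)

[14, 14, 19]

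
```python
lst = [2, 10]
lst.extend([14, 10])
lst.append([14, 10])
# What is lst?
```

After line 1: lst = [2, 10]
After line 2 (extend unpacks [14, 10]): lst = [2, 10, 14, 10]
After line 3 (append adds [14, 10] as single element): lst = [2, 10, 14, 10, [14, 10]]

[2, 10, 14, 10, [14, 10]]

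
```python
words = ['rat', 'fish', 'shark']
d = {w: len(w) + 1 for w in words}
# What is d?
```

{'rat': 4, 'fish': 5, 'shark': 6}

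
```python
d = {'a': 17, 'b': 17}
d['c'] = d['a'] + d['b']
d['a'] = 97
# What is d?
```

After line 1: d = {'a': 17, 'b': 17}
After line 2 (d['c'] = 17 + 17): d = {'a': 17, 'b': 17, 'c': 34}
After line 3: d = {'a': 97, 'b': 17, 'c': 34}

{'a': 97, 'b': 17, 'c': 34}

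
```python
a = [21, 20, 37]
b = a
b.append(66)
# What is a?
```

After line 1: a = [21, 20, 37]
After line 2 (b = a is an alias, same object): a = [21, 20, 37], b = [21, 20, 37]
After line 3 (b.append mutates the shared list): a = [21, 20, 37, 66], b = [21, 20, 37, 66]

[21, 20, 37, 66]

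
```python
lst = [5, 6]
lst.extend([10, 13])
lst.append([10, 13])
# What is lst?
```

After line 1: lst = [5, 6]
After line 2 (extend unpacks [10, 13]): lst = [5, 6, 10, 13]
After line 3 (append adds [10, 13] as single element): lst = [5, 6, 10, 13, [10, 13]]

[5, 6, 10, 13, [10, 13]]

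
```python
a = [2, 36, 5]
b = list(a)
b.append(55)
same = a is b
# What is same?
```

After line 1: a = [2, 36, 5]
After line 2 (b = list(a) is a shallow copy, new object): a = [2, 36, 5], b = [2, 36, 5]
After line 3 (append only mutates b): a = [2, 36, 5], b = [2, 36, 5, 55]
After line 4 (same = a is b; different objects -> False): same = False

False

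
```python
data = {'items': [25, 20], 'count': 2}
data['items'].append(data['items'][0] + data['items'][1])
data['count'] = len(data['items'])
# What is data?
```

After line 1: data = {'items': [25, 20], 'count': 2}
After line 2 (append 25 + 20 = 45): data = {'items': [25, 20, 45], 'count': 2}
After line 3 (count = len(items) = 3): data = {'items': [25, 20, 45], 'count': 3}

{'items': [25, 20, 45], 'count': 3}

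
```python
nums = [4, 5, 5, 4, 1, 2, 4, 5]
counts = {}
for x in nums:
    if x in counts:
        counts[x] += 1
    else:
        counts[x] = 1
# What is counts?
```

Initial: counts = {}, nums = [4, 5, 5, 4, 1, 2, 4, 5]
See 4: counts = {4: 1}
See 5: counts = {4: 1, 5: 1}
See 5: counts = {4: 1, 5: 2}
See 4: counts = {4: 2, 5: 2}
See 1: counts = {4: 2, 5: 2, 1: 1}
See 2: counts = {4: 2, 5: 2, 1: 1, 2: 1}
See 4: counts = {4: 3, 5: 2, 1: 1, 2: 1}
See 5: counts = {4: 3, 5: 3, 1: 1, 2: 1}

{4: 3, 5: 3, 1: 1, 2: 1}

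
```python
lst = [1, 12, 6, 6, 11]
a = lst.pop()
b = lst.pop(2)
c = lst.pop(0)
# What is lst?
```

After line 1: lst = [1, 12, 6, 6, 11]
After line 2 (pop() -> a = 11): lst = [1, 12, 6, 6]
After line 3 (pop(2) -> b = 6): lst = [1, 12, 6]
After line 4 (pop(0) -> c = 1): lst = [12, 6]

[12, 6]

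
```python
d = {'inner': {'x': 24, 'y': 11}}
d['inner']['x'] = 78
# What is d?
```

After line 1: d = {'inner': {'x': 24, 'y': 11}}
After line 2 (inner x overwritten): d = {'inner': {'x': 78, 'y': 11}}

{'inner': {'x': 78, 'y': 11}}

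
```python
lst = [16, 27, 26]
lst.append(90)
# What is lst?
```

[16, 27, 26, 90]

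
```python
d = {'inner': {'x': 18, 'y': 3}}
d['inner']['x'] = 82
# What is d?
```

After line 1: d = {'inner': {'x': 18, 'y': 3}}
After line 2 (inner x overwritten): d = {'inner': {'x': 82, 'y': 3}}

{'inner': {'x': 82, 'y': 3}}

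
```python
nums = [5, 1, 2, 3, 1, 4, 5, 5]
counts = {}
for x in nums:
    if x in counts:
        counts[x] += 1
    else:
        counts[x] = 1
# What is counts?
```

Initial: counts = {}, nums = [5, 1, 2, 3, 1, 4, 5, 5]
See 5: counts = {5: 1}
See 1: counts = {5: 1, 1: 1}
See 2: counts = {5: 1, 1: 1, 2: 1}
See 3: counts = {5: 1, 1: 1, 2: 1, 3: 1}
See 1: counts = {5: 1, 1: 2, 2: 1, 3: 1}
See 4: counts = {5: 1, 1: 2, 2: 1, 3: 1, 4: 1}
See 5: counts = {5: 2, 1: 2, 2: 1, 3: 1, 4: 1}
See 5: counts = {5: 3, 1: 2, 2: 1, 3: 1, 4: 1}

{5: 3, 1: 2, 2: 1, 3: 1, 4: 1}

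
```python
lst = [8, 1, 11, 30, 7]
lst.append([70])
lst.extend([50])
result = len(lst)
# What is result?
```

After line 1: lst = [8, 1, 11, 30, 7]
After line 2 (append adds [70] as single element): lst = [8, 1, 11, 30, 7, [70]]
After line 3 (extend unpacks [50], adds 50): lst = [8, 1, 11, 30, 7, [70], 50]
After line 4: result = len(lst) = 7

7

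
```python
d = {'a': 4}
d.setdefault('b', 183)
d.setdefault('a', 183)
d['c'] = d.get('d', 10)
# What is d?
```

After line 1: d = {'a': 4}
After line 2 (setdefault adds 'b'=183): d = {'a': 4, 'b': 183}
After line 3 (setdefault 'a' no-op, already exists): d = {'a': 4, 'b': 183}
After line 4 (get('d', 10) returns default since 'd' not in d): d = {'a': 4, 'b': 183, 'c': 10}

{'a': 4, 'b': 183, 'c': 10}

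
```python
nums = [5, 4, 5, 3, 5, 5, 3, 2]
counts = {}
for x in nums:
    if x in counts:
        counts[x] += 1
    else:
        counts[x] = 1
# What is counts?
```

Initial: counts = {}, nums = [5, 4, 5, 3, 5, 5, 3, 2]
See 5: counts = {5: 1}
See 4: counts = {5: 1, 4: 1}
See 5: counts = {5: 2, 4: 1}
See 3: counts = {5: 2, 4: 1, 3: 1}
See 5: counts = {5: 3, 4: 1, 3: 1}
See 5: counts = {5: 4, 4: 1, 3: 1}
See 3: counts = {5: 4, 4: 1, 3: 2}
See 2: counts = {5: 4, 4: 1, 3: 2, 2: 1}

{5: 4, 4: 1, 3: 2, 2: 1}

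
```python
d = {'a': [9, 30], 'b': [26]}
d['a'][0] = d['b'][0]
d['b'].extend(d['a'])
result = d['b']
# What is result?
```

After line 1: d = {'a': [9, 30], 'b': [26]}
After line 2 (a[0] = b[0] = 26): d = {'a': [26, 30], 'b': [26]}
After line 3 (b.extend(a) appends [26, 30]): d = {'a': [26, 30], 'b': [26, 26, 30]}
After line 4: result = d['b'] = [26, 26, 30]

[26, 26, 30]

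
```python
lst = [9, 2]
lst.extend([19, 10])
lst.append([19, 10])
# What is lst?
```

After line 1: lst = [9, 2]
After line 2 (extend unpacks [19, 10]): lst = [9, 2, 19, 10]
After line 3 (append adds [19, 10] as single element): lst = [9, 2, 19, 10, [19, 10]]

[9, 2, 19, 10, [19, 10]]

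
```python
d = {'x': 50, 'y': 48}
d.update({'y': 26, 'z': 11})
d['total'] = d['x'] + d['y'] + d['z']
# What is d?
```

After line 1: d = {'x': 50, 'y': 48}
After line 2 (y overwritten, z added): d = {'x': 50, 'y': 26, 'z': 11}
After line 3 (total = 50 + 26 + 11 = 87): d = {'x': 50, 'y': 26, 'z': 11, 'total': 87}

{'x': 50, 'y': 26, 'z': 11, 'total': 87}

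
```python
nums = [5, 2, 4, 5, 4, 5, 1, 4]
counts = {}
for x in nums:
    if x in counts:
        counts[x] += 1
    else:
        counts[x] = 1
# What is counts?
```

Initial: counts = {}, nums = [5, 2, 4, 5, 4, 5, 1, 4]
See 5: counts = {5: 1}
See 2: counts = {5: 1, 2: 1}
See 4: counts = {5: 1, 2: 1, 4: 1}
See 5: counts = {5: 2, 2: 1, 4: 1}
See 4: counts = {5: 2, 2: 1, 4: 2}
See 5: counts = {5: 3, 2: 1, 4: 2}
See 1: counts = {5: 3, 2: 1, 4: 2, 1: 1}
See 4: counts = {5: 3, 2: 1, 4: 3, 1: 1}

{5: 3, 2: 1, 4: 3, 1: 1}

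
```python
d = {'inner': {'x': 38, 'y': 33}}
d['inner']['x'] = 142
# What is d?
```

After line 1: d = {'inner': {'x': 38, 'y': 33}}
After line 2 (inner x overwritten): d = {'inner': {'x': 142, 'y': 33}}

{'inner': {'x': 142, 'y': 33}}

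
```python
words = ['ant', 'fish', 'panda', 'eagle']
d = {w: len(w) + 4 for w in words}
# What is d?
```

{'ant': 7, 'fish': 8, 'panda': 9, 'eagle': 9}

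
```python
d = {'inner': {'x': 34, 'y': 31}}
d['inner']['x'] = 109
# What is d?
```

After line 1: d = {'inner': {'x': 34, 'y': 31}}
After line 2 (inner x overwritten): d = {'inner': {'x': 109, 'y': 31}}

{'inner': {'x': 109, 'y': 31}}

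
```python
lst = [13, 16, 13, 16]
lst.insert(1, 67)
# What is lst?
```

[13, 67, 16, 13, 16]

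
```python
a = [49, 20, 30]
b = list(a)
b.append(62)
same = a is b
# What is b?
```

After line 1: a = [49, 20, 30]
After line 2 (b = list(a) is a shallow copy, new object): a = [49, 20, 30], b = [49, 20, 30]
After line 3 (append only mutates b): a = [49, 20, 30], b = [49, 20, 30, 62]
After line 4 (same = a is b; different objects -> False): same = False

[49, 20, 30, 62]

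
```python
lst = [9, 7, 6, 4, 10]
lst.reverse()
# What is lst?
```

[10, 4, 6, 7, 9]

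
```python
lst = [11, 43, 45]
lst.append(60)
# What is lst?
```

[11, 43, 45, 60]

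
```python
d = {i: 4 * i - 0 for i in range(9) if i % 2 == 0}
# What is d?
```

{0: 0, 2: 8, 4: 16, 6: 24, 8: 32}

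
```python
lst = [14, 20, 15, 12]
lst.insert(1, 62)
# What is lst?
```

[14, 62, 20, 15, 12]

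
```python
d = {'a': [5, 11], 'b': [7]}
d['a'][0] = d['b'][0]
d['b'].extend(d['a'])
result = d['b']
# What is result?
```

After line 1: d = {'a': [5, 11], 'b': [7]}
After line 2 (a[0] = b[0] = 7): d = {'a': [7, 11], 'b': [7]}
After line 3 (b.extend(a) appends [7, 11]): d = {'a': [7, 11], 'b': [7, 7, 11]}
After line 4: result = d['b'] = [7, 7, 11]

[7, 7, 11]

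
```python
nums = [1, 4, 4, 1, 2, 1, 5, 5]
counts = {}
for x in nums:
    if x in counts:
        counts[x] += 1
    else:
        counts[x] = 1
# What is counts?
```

Initial: counts = {}, nums = [1, 4, 4, 1, 2, 1, 5, 5]
See 1: counts = {1: 1}
See 4: counts = {1: 1, 4: 1}
See 4: counts = {1: 1, 4: 2}
See 1: counts = {1: 2, 4: 2}
See 2: counts = {1: 2, 4: 2, 2: 1}
See 1: counts = {1: 3, 4: 2, 2: 1}
See 5: counts = {1: 3, 4: 2, 2: 1, 5: 1}
See 5: counts = {1: 3, 4: 2, 2: 1, 5: 2}

{1: 3, 4: 2, 2: 1, 5: 2}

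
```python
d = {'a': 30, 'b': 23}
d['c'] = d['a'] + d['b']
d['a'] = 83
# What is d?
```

After line 1: d = {'a': 30, 'b': 23}
After line 2 (d['c'] = 30 + 23): d = {'a': 30, 'b': 23, 'c': 53}
After line 3: d = {'a': 83, 'b': 23, 'c': 53}

{'a': 83, 'b': 23, 'c': 53}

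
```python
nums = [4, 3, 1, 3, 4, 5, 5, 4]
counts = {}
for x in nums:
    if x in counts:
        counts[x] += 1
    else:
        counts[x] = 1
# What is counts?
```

Initial: counts = {}, nums = [4, 3, 1, 3, 4, 5, 5, 4]
See 4: counts = {4: 1}
See 3: counts = {4: 1, 3: 1}
See 1: counts = {4: 1, 3: 1, 1: 1}
See 3: counts = {4: 1, 3: 2, 1: 1}
See 4: counts = {4: 2, 3: 2, 1: 1}
See 5: counts = {4: 2, 3: 2, 1: 1, 5: 1}
See 5: counts = {4: 2, 3: 2, 1: 1, 5: 2}
See 4: counts = {4: 3, 3: 2, 1: 1, 5: 2}

{4: 3, 3: 2, 1: 1, 5: 2}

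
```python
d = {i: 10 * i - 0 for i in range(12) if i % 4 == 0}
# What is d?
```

{0: 0, 4: 40, 8: 80}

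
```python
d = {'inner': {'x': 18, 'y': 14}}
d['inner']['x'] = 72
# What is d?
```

After line 1: d = {'inner': {'x': 18, 'y': 14}}
After line 2 (inner x overwritten): d = {'inner': {'x': 72, 'y': 14}}

{'inner': {'x': 72, 'y': 14}}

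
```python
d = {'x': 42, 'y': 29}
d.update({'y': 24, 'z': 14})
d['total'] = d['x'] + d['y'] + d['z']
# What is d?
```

After line 1: d = {'x': 42, 'y': 29}
After line 2 (y overwritten, z added): d = {'x': 42, 'y': 24, 'z': 14}
After line 3 (total = 42 + 24 + 14 = 80): d = {'x': 42, 'y': 24, 'z': 14, 'total': 80}

{'x': 42, 'y': 24, 'z': 14, 'total': 80}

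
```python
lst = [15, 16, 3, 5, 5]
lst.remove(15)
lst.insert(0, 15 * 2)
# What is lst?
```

After line 1: lst = [15, 16, 3, 5, 5]
After line 2 (remove first 15): lst = [16, 3, 5, 5]
After line 3 (insert 30 at index 0): lst = [30, 16, 3, 5, 5]

[30, 16, 3, 5, 5]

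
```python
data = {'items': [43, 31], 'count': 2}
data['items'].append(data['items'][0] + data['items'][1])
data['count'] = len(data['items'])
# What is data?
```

After line 1: data = {'items': [43, 31], 'count': 2}
After line 2 (append 43 + 31 = 74): data = {'items': [43, 31, 74], 'count': 2}
After line 3 (count = len(items) = 3): data = {'items': [43, 31, 74], 'count': 3}

{'items': [43, 31, 74], 'count': 3}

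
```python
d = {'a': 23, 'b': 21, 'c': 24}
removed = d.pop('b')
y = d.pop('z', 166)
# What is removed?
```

After line 1: d = {'a': 23, 'b': 21, 'c': 24}
After line 2 (pop 'b' returns 21): d = {'a': 23, 'c': 24}, removed = 21
After line 3 (pop 'z' missing, returns default 166): d = {'a': 23, 'c': 24}, y = 166

21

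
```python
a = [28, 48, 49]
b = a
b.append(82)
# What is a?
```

After line 1: a = [28, 48, 49]
After line 2 (b = a is an alias, same object): a = [28, 48, 49], b = [28, 48, 49]
After line 3 (b.append mutates the shared list): a = [28, 48, 49, 82], b = [28, 48, 49, 82]

[28, 48, 49, 82]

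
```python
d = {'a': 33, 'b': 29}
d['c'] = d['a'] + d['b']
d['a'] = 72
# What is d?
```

After line 1: d = {'a': 33, 'b': 29}
After line 2 (d['c'] = 33 + 29): d = {'a': 33, 'b': 29, 'c': 62}
After line 3: d = {'a': 72, 'b': 29, 'c': 62}

{'a': 72, 'b': 29, 'c': 62}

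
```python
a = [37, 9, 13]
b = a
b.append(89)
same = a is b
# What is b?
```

After line 1: a = [37, 9, 13]
After line 2 (b = a is an alias, same object): a = [37, 9, 13], b = [37, 9, 13]
After line 3 (b.append mutates the shared list): a = [37, 9, 13, 89], b = [37, 9, 13, 89]
After line 4 (same = a is b; same object -> True): same = True

[37, 9, 13, 89]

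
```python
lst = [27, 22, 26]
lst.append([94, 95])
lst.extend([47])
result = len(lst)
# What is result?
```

After line 1: lst = [27, 22, 26]
After line 2 (append adds [94, 95] as single element): lst = [27, 22, 26, [94, 95]]
After line 3 (extend unpacks [47], adds 47): lst = [27, 22, 26, [94, 95], 47]
After line 4: result = len(lst) = 5

5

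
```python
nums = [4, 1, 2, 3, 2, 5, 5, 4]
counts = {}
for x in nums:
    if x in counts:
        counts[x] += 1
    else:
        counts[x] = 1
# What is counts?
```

Initial: counts = {}, nums = [4, 1, 2, 3, 2, 5, 5, 4]
See 4: counts = {4: 1}
See 1: counts = {4: 1, 1: 1}
See 2: counts = {4: 1, 1: 1, 2: 1}
See 3: counts = {4: 1, 1: 1, 2: 1, 3: 1}
See 2: counts = {4: 1, 1: 1, 2: 2, 3: 1}
See 5: counts = {4: 1, 1: 1, 2: 2, 3: 1, 5: 1}
See 5: counts = {4: 1, 1: 1, 2: 2, 3: 1, 5: 2}
See 4: counts = {4: 2, 1: 1, 2: 2, 3: 1, 5: 2}

{4: 2, 1: 1, 2: 2, 3: 1, 5: 2}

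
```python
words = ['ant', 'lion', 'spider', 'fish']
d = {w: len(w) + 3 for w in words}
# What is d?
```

{'ant': 6, 'lion': 7, 'spider': 9, 'fish': 7}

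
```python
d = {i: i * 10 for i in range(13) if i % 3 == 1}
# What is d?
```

{1: 10, 4: 40, 7: 70, 10: 100}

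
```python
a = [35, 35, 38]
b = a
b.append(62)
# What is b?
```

After line 1: a = [35, 35, 38]
After line 2 (b = a is an alias, same object): a = [35, 35, 38], b = [35, 35, 38]
After line 3 (b.append mutates the shared list): a = [35, 35, 38, 62], b = [35, 35, 38, 62]

[35, 35, 38, 62]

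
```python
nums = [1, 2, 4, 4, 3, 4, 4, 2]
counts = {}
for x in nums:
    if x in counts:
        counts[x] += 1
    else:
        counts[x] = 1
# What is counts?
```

Initial: counts = {}, nums = [1, 2, 4, 4, 3, 4, 4, 2]
See 1: counts = {1: 1}
See 2: counts = {1: 1, 2: 1}
See 4: counts = {1: 1, 2: 1, 4: 1}
See 4: counts = {1: 1, 2: 1, 4: 2}
See 3: counts = {1: 1, 2: 1, 4: 2, 3: 1}
See 4: counts = {1: 1, 2: 1, 4: 3, 3: 1}
See 4: counts = {1: 1, 2: 1, 4: 4, 3: 1}
See 2: counts = {1: 1, 2: 2, 4: 4, 3: 1}

{1: 1, 2: 2, 4: 4, 3: 1}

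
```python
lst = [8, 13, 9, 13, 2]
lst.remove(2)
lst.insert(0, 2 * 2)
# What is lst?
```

After line 1: lst = [8, 13, 9, 13, 2]
After line 2 (remove first 2): lst = [8, 13, 9, 13]
After line 3 (insert 4 at index 0): lst = [4, 8, 13, 9, 13]

[4, 8, 13, 9, 13]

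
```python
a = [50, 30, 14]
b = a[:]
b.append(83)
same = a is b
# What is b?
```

After line 1: a = [50, 30, 14]
After line 2 (b = a[:] is a shallow copy, new object): a = [50, 30, 14], b = [50, 30, 14]
After line 3 (append only mutates b): a = [50, 30, 14], b = [50, 30, 14, 83]
After line 4 (same = a is b; different objects -> False): same = False

[50, 30, 14, 83]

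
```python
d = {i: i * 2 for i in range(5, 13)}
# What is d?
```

{5: 10, 6: 12, 7: 14, 8: 16, 9: 18, 10: 20, 11: 22, 12: 24}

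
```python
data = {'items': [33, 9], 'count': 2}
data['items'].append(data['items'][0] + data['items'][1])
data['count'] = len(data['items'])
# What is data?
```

After line 1: data = {'items': [33, 9], 'count': 2}
After line 2 (append 33 + 9 = 42): data = {'items': [33, 9, 42], 'count': 2}
After line 3 (count = len(items) = 3): data = {'items': [33, 9, 42], 'count': 3}

{'items': [33, 9, 42], 'count': 3}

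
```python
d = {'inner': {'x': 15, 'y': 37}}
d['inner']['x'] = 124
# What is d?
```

After line 1: d = {'inner': {'x': 15, 'y': 37}}
After line 2 (inner x overwritten): d = {'inner': {'x': 124, 'y': 37}}

{'inner': {'x': 124, 'y': 37}}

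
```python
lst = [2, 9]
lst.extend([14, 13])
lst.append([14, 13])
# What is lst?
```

After line 1: lst = [2, 9]
After line 2 (extend unpacks [14, 13]): lst = [2, 9, 14, 13]
After line 3 (append adds [14, 13] as single element): lst = [2, 9, 14, 13, [14, 13]]

[2, 9, 14, 13, [14, 13]]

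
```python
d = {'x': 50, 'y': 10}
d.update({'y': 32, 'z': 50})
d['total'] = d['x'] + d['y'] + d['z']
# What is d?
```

After line 1: d = {'x': 50, 'y': 10}
After line 2 (y overwritten, z added): d = {'x': 50, 'y': 32, 'z': 50}
After line 3 (total = 50 + 32 + 50 = 132): d = {'x': 50, 'y': 32, 'z': 50, 'total': 132}

{'x': 50, 'y': 32, 'z': 50, 'total': 132}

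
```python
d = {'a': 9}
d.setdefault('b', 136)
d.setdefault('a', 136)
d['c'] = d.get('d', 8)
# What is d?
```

After line 1: d = {'a': 9}
After line 2 (setdefault adds 'b'=136): d = {'a': 9, 'b': 136}
After line 3 (setdefault 'a' no-op, already exists): d = {'a': 9, 'b': 136}
After line 4 (get('d', 8) returns default since 'd' not in d): d = {'a': 9, 'b': 136, 'c': 8}

{'a': 9, 'b': 136, 'c': 8}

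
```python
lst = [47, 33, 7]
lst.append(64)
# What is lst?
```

[47, 33, 7, 64]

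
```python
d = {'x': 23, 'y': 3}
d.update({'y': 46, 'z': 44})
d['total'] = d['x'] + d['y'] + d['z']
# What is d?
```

After line 1: d = {'x': 23, 'y': 3}
After line 2 (y overwritten, z added): d = {'x': 23, 'y': 46, 'z': 44}
After line 3 (total = 23 + 46 + 44 = 113): d = {'x': 23, 'y': 46, 'z': 44, 'total': 113}

{'x': 23, 'y': 46, 'z': 44, 'total': 113}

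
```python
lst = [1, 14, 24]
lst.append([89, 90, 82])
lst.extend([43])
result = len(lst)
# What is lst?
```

After line 1: lst = [1, 14, 24]
After line 2 (append adds [89, 90, 82] as single element): lst = [1, 14, 24, [89, 90, 82]]
After line 3 (extend unpacks [43], adds 43): lst = [1, 14, 24, [89, 90, 82], 43]
After line 4: result = len(lst) = 5

[1, 14, 24, [89, 90, 82], 43]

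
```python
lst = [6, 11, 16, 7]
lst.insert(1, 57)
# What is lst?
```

[6, 57, 11, 16, 7]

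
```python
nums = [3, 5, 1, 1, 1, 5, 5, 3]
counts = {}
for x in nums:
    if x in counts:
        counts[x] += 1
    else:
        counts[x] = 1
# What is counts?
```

Initial: counts = {}, nums = [3, 5, 1, 1, 1, 5, 5, 3]
See 3: counts = {3: 1}
See 5: counts = {3: 1, 5: 1}
See 1: counts = {3: 1, 5: 1, 1: 1}
See 1: counts = {3: 1, 5: 1, 1: 2}
See 1: counts = {3: 1, 5: 1, 1: 3}
See 5: counts = {3: 1, 5: 2, 1: 3}
See 5: counts = {3: 1, 5: 3, 1: 3}
See 3: counts = {3: 2, 5: 3, 1: 3}

{3: 2, 5: 3, 1: 3}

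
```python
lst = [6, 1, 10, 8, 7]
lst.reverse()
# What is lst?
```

[7, 8, 10, 1, 6]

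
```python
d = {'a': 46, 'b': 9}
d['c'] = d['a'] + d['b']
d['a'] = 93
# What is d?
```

After line 1: d = {'a': 46, 'b': 9}
After line 2 (d['c'] = 46 + 9): d = {'a': 46, 'b': 9, 'c': 55}
After line 3: d = {'a': 93, 'b': 9, 'c': 55}

{'a': 93, 'b': 9, 'c': 55}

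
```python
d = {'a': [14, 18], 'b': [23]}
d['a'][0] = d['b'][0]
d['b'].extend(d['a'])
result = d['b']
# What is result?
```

After line 1: d = {'a': [14, 18], 'b': [23]}
After line 2 (a[0] = b[0] = 23): d = {'a': [23, 18], 'b': [23]}
After line 3 (b.extend(a) appends [23, 18]): d = {'a': [23, 18], 'b': [23, 23, 18]}
After line 4: result = d['b'] = [23, 23, 18]

[23, 23, 18]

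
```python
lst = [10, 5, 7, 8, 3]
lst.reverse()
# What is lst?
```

[3, 8, 7, 5, 10]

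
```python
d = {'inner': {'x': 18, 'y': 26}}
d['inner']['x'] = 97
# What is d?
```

After line 1: d = {'inner': {'x': 18, 'y': 26}}
After line 2 (inner x overwritten): d = {'inner': {'x': 97, 'y': 26}}

{'inner': {'x': 97, 'y': 26}}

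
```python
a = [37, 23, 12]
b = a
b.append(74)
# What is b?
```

After line 1: a = [37, 23, 12]
After line 2 (b = a is an alias, same object): a = [37, 23, 12], b = [37, 23, 12]
After line 3 (b.append mutates the shared list): a = [37, 23, 12, 74], b = [37, 23, 12, 74]

[37, 23, 12, 74]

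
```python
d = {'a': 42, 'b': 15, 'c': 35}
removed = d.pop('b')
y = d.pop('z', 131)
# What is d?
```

After line 1: d = {'a': 42, 'b': 15, 'c': 35}
After line 2 (pop 'b' returns 15): d = {'a': 42, 'c': 35}, removed = 15
After line 3 (pop 'z' missing, returns default 131): d = {'a': 42, 'c': 35}, y = 131

{'a': 42, 'c': 35}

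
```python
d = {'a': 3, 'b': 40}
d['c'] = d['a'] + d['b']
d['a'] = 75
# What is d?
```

After line 1: d = {'a': 3, 'b': 40}
After line 2 (d['c'] = 3 + 40): d = {'a': 3, 'b': 40, 'c': 43}
After line 3: d = {'a': 75, 'b': 40, 'c': 43}

{'a': 75, 'b': 40, 'c': 43}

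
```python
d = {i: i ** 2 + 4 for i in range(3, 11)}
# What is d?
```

{3: 13, 4: 20, 5: 29, 6: 40, 7: 53, 8: 68, 9: 85, 10: 104}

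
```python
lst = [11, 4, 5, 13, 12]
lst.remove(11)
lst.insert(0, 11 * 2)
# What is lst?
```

After line 1: lst = [11, 4, 5, 13, 12]
After line 2 (remove first 11): lst = [4, 5, 13, 12]
After line 3 (insert 22 at index 0): lst = [22, 4, 5, 13, 12]

[22, 4, 5, 13, 12]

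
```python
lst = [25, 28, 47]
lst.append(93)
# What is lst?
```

[25, 28, 47, 93]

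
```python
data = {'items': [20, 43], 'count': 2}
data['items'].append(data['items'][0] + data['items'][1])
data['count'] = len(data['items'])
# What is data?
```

After line 1: data = {'items': [20, 43], 'count': 2}
After line 2 (append 20 + 43 = 63): data = {'items': [20, 43, 63], 'count': 2}
After line 3 (count = len(items) = 3): data = {'items': [20, 43, 63], 'count': 3}

{'items': [20, 43, 63], 'count': 3}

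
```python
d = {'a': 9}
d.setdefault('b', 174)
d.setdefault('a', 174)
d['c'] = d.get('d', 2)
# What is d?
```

After line 1: d = {'a': 9}
After line 2 (setdefault adds 'b'=174): d = {'a': 9, 'b': 174}
After line 3 (setdefault 'a' no-op, already exists): d = {'a': 9, 'b': 174}
After line 4 (get('d', 2) returns default since 'd' not in d): d = {'a': 9, 'b': 174, 'c': 2}

{'a': 9, 'b': 174, 'c': 2}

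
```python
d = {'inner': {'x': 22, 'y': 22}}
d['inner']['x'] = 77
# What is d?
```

After line 1: d = {'inner': {'x': 22, 'y': 22}}
After line 2 (inner x overwritten): d = {'inner': {'x': 77, 'y': 22}}

{'inner': {'x': 77, 'y': 22}}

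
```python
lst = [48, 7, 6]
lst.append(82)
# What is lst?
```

[48, 7, 6, 82]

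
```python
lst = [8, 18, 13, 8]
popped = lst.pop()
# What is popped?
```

8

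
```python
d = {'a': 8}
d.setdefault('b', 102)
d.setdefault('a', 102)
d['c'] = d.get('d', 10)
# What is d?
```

After line 1: d = {'a': 8}
After line 2 (setdefault adds 'b'=102): d = {'a': 8, 'b': 102}
After line 3 (setdefault 'a' no-op, already exists): d = {'a': 8, 'b': 102}
After line 4 (get('d', 10) returns default since 'd' not in d): d = {'a': 8, 'b': 102, 'c': 10}

{'a': 8, 'b': 102, 'c': 10}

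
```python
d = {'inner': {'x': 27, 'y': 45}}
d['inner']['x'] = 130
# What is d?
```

After line 1: d = {'inner': {'x': 27, 'y': 45}}
After line 2 (inner x overwritten): d = {'inner': {'x': 130, 'y': 45}}

{'inner': {'x': 130, 'y': 45}}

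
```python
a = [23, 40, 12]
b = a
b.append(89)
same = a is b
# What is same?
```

After line 1: a = [23, 40, 12]
After line 2 (b = a is an alias, same object): a = [23, 40, 12], b = [23, 40, 12]
After line 3 (b.append mutates the shared list): a = [23, 40, 12, 89], b = [23, 40, 12, 89]
After line 4 (same = a is b; same object -> True): same = True

True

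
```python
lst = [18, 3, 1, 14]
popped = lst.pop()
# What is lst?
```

[18, 3, 1]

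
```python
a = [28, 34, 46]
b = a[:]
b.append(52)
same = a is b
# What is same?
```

After line 1: a = [28, 34, 46]
After line 2 (b = a[:] is a shallow copy, new object): a = [28, 34, 46], b = [28, 34, 46]
After line 3 (append only mutates b): a = [28, 34, 46], b = [28, 34, 46, 52]
After line 4 (same = a is b; different objects -> False): same = False

False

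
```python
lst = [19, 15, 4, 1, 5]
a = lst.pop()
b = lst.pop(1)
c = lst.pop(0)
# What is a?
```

After line 1: lst = [19, 15, 4, 1, 5]
After line 2 (pop() -> a = 5): lst = [19, 15, 4, 1]
After line 3 (pop(1) -> b = 15): lst = [19, 4, 1]
After line 4 (pop(0) -> c = 19): lst = [4, 1]

5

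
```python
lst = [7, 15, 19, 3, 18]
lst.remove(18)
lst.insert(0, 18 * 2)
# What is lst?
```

After line 1: lst = [7, 15, 19, 3, 18]
After line 2 (remove first 18): lst = [7, 15, 19, 3]
After line 3 (insert 36 at index 0): lst = [36, 7, 15, 19, 3]

[36, 7, 15, 19, 3]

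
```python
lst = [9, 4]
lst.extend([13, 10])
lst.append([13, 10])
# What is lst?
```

After line 1: lst = [9, 4]
After line 2 (extend unpacks [13, 10]): lst = [9, 4, 13, 10]
After line 3 (append adds [13, 10] as single element): lst = [9, 4, 13, 10, [13, 10]]

[9, 4, 13, 10, [13, 10]]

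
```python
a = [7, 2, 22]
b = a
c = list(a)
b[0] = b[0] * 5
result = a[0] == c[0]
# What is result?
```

After line 1: a = [7, 2, 22]
After line 2 (b = a, alias): a = [7, 2, 22], b = [7, 2, 22]
After line 3 (c = list(a) is a copy, new object): c = [7, 2, 22]
After line 4 (b[0] = 7 * 5 = 35; mutates shared a/b): a = b = [35, 2, 22], c = [7, 2, 22]
After line 5 (a[0] = 35, c[0] = 7; result = False)

False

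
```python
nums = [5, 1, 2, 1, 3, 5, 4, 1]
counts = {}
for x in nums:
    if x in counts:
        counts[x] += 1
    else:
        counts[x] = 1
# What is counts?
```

Initial: counts = {}, nums = [5, 1, 2, 1, 3, 5, 4, 1]
See 5: counts = {5: 1}
See 1: counts = {5: 1, 1: 1}
See 2: counts = {5: 1, 1: 1, 2: 1}
See 1: counts = {5: 1, 1: 2, 2: 1}
See 3: counts = {5: 1, 1: 2, 2: 1, 3: 1}
See 5: counts = {5: 2, 1: 2, 2: 1, 3: 1}
See 4: counts = {5: 2, 1: 2, 2: 1, 3: 1, 4: 1}
See 1: counts = {5: 2, 1: 3, 2: 1, 3: 1, 4: 1}

{5: 2, 1: 3, 2: 1, 3: 1, 4: 1}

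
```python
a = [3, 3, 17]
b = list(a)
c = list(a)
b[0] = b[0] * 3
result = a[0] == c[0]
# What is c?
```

After line 1: a = [3, 3, 17]
After line 2 (b = list(a), copy): a = [3, 3, 17], b = [3, 3, 17]
After line 3 (c = list(a) is a copy, new object): c = [3, 3, 17]
After line 4 (b[0] = 3 * 3 = 9; only b mutates (copy)): a = [3, 3, 17], b = [9, 3, 17], c = [3, 3, 17]
After line 5 (a[0] = 3, c[0] = 3; result = True)

[3, 3, 17]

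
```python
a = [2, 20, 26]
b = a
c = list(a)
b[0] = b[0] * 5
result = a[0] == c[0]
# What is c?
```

After line 1: a = [2, 20, 26]
After line 2 (b = a, alias): a = [2, 20, 26], b = [2, 20, 26]
After line 3 (c = list(a) is a copy, new object): c = [2, 20, 26]
After line 4 (b[0] = 2 * 5 = 10; mutates shared a/b): a = b = [10, 20, 26], c = [2, 20, 26]
After line 5 (a[0] = 10, c[0] = 2; result = False)

[2, 20, 26]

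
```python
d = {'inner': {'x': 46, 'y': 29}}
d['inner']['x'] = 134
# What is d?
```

After line 1: d = {'inner': {'x': 46, 'y': 29}}
After line 2 (inner x overwritten): d = {'inner': {'x': 134, 'y': 29}}

{'inner': {'x': 134, 'y': 29}}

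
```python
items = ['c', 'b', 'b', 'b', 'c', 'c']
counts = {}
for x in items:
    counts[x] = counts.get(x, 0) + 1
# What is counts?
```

Initial: counts = {}, items = ['c', 'b', 'b', 'b', 'c', 'c']
See 'c': counts = {'c': 1}
See 'b': counts = {'c': 1, 'b': 1}
See 'b': counts = {'c': 1, 'b': 2}
See 'b': counts = {'c': 1, 'b': 3}
See 'c': counts = {'c': 2, 'b': 3}
See 'c': counts = {'c': 3, 'b': 3}

{'c': 3, 'b': 3}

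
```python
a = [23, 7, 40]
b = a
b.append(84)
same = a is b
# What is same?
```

After line 1: a = [23, 7, 40]
After line 2 (b = a is an alias, same object): a = [23, 7, 40], b = [23, 7, 40]
After line 3 (b.append mutates the shared list): a = [23, 7, 40, 84], b = [23, 7, 40, 84]
After line 4 (same = a is b; same object -> True): same = True

True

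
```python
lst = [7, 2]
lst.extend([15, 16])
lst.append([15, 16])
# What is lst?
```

After line 1: lst = [7, 2]
After line 2 (extend unpacks [15, 16]): lst = [7, 2, 15, 16]
After line 3 (append adds [15, 16] as single element): lst = [7, 2, 15, 16, [15, 16]]

[7, 2, 15, 16, [15, 16]]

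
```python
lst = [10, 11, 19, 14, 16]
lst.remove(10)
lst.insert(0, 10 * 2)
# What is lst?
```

After line 1: lst = [10, 11, 19, 14, 16]
After line 2 (remove first 10): lst = [11, 19, 14, 16]
After line 3 (insert 20 at index 0): lst = [20, 11, 19, 14, 16]

[20, 11, 19, 14, 16]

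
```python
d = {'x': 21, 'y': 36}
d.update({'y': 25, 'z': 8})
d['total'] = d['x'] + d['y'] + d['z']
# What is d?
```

After line 1: d = {'x': 21, 'y': 36}
After line 2 (y overwritten, z added): d = {'x': 21, 'y': 25, 'z': 8}
After line 3 (total = 21 + 25 + 8 = 54): d = {'x': 21, 'y': 25, 'z': 8, 'total': 54}

{'x': 21, 'y': 25, 'z': 8, 'total': 54}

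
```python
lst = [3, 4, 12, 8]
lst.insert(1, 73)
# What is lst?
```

[3, 73, 4, 12, 8]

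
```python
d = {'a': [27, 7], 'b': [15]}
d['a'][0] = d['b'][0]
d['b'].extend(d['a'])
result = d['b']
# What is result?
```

After line 1: d = {'a': [27, 7], 'b': [15]}
After line 2 (a[0] = b[0] = 15): d = {'a': [15, 7], 'b': [15]}
After line 3 (b.extend(a) appends [15, 7]): d = {'a': [15, 7], 'b': [15, 15, 7]}
After line 4: result = d['b'] = [15, 15, 7]

[15, 15, 7]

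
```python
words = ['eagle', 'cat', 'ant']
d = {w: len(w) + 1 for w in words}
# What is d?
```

{'eagle': 6, 'cat': 4, 'ant': 4}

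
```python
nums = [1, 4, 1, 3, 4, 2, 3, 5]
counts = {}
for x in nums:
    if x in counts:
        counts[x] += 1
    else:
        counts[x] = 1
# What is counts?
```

Initial: counts = {}, nums = [1, 4, 1, 3, 4, 2, 3, 5]
See 1: counts = {1: 1}
See 4: counts = {1: 1, 4: 1}
See 1: counts = {1: 2, 4: 1}
See 3: counts = {1: 2, 4: 1, 3: 1}
See 4: counts = {1: 2, 4: 2, 3: 1}
See 2: counts = {1: 2, 4: 2, 3: 1, 2: 1}
See 3: counts = {1: 2, 4: 2, 3: 2, 2: 1}
See 5: counts = {1: 2, 4: 2, 3: 2, 2: 1, 5: 1}

{1: 2, 4: 2, 3: 2, 2: 1, 5: 1}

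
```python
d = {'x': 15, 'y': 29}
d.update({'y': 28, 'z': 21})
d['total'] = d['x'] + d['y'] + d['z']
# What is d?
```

After line 1: d = {'x': 15, 'y': 29}
After line 2 (y overwritten, z added): d = {'x': 15, 'y': 28, 'z': 21}
After line 3 (total = 15 + 28 + 21 = 64): d = {'x': 15, 'y': 28, 'z': 21, 'total': 64}

{'x': 15, 'y': 28, 'z': 21, 'total': 64}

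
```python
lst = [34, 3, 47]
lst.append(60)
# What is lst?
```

[34, 3, 47, 60]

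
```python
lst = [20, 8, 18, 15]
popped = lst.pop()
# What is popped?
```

15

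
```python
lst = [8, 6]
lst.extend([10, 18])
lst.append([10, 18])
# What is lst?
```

After line 1: lst = [8, 6]
After line 2 (extend unpacks [10, 18]): lst = [8, 6, 10, 18]
After line 3 (append adds [10, 18] as single element): lst = [8, 6, 10, 18, [10, 18]]

[8, 6, 10, 18, [10, 18]]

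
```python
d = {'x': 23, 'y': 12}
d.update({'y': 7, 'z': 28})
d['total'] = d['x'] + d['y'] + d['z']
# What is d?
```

After line 1: d = {'x': 23, 'y': 12}
After line 2 (y overwritten, z added): d = {'x': 23, 'y': 7, 'z': 28}
After line 3 (total = 23 + 7 + 28 = 58): d = {'x': 23, 'y': 7, 'z': 28, 'total': 58}

{'x': 23, 'y': 7, 'z': 28, 'total': 58}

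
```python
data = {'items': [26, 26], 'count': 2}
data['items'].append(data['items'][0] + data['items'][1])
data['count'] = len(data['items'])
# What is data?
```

After line 1: data = {'items': [26, 26], 'count': 2}
After line 2 (append 26 + 26 = 52): data = {'items': [26, 26, 52], 'count': 2}
After line 3 (count = len(items) = 3): data = {'items': [26, 26, 52], 'count': 3}

{'items': [26, 26, 52], 'count': 3}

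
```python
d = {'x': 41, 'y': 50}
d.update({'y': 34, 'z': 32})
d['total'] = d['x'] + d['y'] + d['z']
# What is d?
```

After line 1: d = {'x': 41, 'y': 50}
After line 2 (y overwritten, z added): d = {'x': 41, 'y': 34, 'z': 32}
After line 3 (total = 41 + 34 + 32 = 107): d = {'x': 41, 'y': 34, 'z': 32, 'total': 107}

{'x': 41, 'y': 34, 'z': 32, 'total': 107}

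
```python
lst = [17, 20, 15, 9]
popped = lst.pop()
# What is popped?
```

9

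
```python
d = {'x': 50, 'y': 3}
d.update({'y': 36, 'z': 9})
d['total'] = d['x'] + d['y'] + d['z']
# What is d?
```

After line 1: d = {'x': 50, 'y': 3}
After line 2 (y overwritten, z added): d = {'x': 50, 'y': 36, 'z': 9}
After line 3 (total = 50 + 36 + 9 = 95): d = {'x': 50, 'y': 36, 'z': 9, 'total': 95}

{'x': 50, 'y': 36, 'z': 9, 'total': 95}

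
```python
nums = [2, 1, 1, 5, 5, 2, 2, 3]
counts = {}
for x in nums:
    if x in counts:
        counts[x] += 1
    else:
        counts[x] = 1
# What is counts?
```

Initial: counts = {}, nums = [2, 1, 1, 5, 5, 2, 2, 3]
See 2: counts = {2: 1}
See 1: counts = {2: 1, 1: 1}
See 1: counts = {2: 1, 1: 2}
See 5: counts = {2: 1, 1: 2, 5: 1}
See 5: counts = {2: 1, 1: 2, 5: 2}
See 2: counts = {2: 2, 1: 2, 5: 2}
See 2: counts = {2: 3, 1: 2, 5: 2}
See 3: counts = {2: 3, 1: 2, 5: 2, 3: 1}

{2: 3, 1: 2, 5: 2, 3: 1}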